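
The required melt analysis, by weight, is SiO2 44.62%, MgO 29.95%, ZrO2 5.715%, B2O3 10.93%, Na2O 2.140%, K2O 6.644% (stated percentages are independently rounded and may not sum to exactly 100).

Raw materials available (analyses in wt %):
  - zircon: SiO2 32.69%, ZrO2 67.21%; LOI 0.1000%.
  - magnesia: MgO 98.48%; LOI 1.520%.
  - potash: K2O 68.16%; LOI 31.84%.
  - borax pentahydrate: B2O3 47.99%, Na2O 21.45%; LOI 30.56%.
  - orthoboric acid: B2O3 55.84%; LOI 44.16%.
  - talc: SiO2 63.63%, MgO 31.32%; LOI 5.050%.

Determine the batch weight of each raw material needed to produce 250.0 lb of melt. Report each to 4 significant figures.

Batch per 250.0 lb melt:
  zircon: 21.26 lb
  magnesia: 23.75 lb
  potash: 24.37 lb
  borax pentahydrate: 24.94 lb
  orthoboric acid: 27.50 lb
  talc: 164.4 lb
Total batch = 286.2 lb; LOI loss = 36.21 lb; yield = 87.35%

Every computation maintains exact precision at each step; mid-chain values are printed rounded off to 4 significant digits within the worked lines. Every reported number undergoes a single rounding. The derived quantities, including glass mass, the yield, the six compositions, totals, ignition loss, are carried using the weight values on 250.0 lb of glass in exact precision, as written in question or answer.
Oxide mass targets, per 250.0 lb melt:
  SiO2: 44.62% × 250.0 = 111.6 lb
  MgO: 29.95% × 250.0 = 74.88 lb
  ZrO2: 5.715% × 250.0 = 14.29 lb
  B2O3: 10.93% × 250.0 = 27.32 lb
  Na2O: 2.140% × 250.0 = 5.350 lb
  K2O: 6.644% × 250.0 = 16.61 lb
Balance tally, oxide-wise, with the batch weights as given, on the stated basis (every target is met by its sum inside rounding margins):
  SiO2: 21.26·0.3269 + 164.4·0.6363 = 111.6 lb (target 111.6 lb)
  MgO: 23.75·0.9848 + 164.4·0.3132 = 74.88 lb (target 74.88 lb)
  ZrO2: 21.26·0.6721 = 14.29 lb (target 14.29 lb)
  B2O3: 24.94·0.4799 + 27.50·0.5584 = 27.32 lb (target 27.32 lb)
  Na2O: 24.94·0.2145 = 5.350 lb (target 5.350 lb)
  K2O: 24.37·0.6816 = 16.61 lb (target 16.61 lb)
Glass-mass closure: the batch minus its LOI: 250.0 lb (summing oxide targets gives 250.0 lb; stated basis 250.0 lb — differing by rounding only).
Summing the batch: Σ batch = 286.2 lb; the LOI term Σ batch·LOI equals 36.21 lb; yield: glass divided by total = 87.35%.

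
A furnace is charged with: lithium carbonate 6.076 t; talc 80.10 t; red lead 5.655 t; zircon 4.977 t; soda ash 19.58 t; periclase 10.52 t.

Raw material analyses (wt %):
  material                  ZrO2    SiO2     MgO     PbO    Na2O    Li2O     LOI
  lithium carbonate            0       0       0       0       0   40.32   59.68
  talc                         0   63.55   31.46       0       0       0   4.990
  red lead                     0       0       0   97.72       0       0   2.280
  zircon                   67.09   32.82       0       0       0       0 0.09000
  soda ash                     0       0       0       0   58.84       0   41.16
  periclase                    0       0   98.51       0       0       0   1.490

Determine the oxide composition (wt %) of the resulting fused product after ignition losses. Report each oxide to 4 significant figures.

Glass mass = 110.9 t (batch 126.9 − LOI 15.97).
Composition: ZrO2 3.010%, SiO2 47.36%, MgO 32.06%, PbO 4.981%, Na2O 10.39%, Li2O 2.208%

Full float precision is carried at each step — the intermediate values are shown rounded off to 4 significant figures at each printed step. Each reported number takes exactly one rounding; derived quantities are rebuilt at full precision (yield, ignition loss, totals, net glass mass, the six compositions) using the weight values per 110.9 t of glass, precisely as stated by question or answer.
Delivered oxide masses:
  ZrO2: 4.977·0.6709 = 3.339 t
  SiO2: 80.10·0.6355 + 4.977·0.3282 = 52.54 t
  MgO: 80.10·0.3146 + 10.52·0.9851 = 35.56 t
  PbO: 5.655·0.9772 = 5.526 t
  Na2O: 19.58·0.5884 = 11.52 t
  Li2O: 6.076·0.4032 = 2.450 t
LOI: 6.076·0.5968 + 80.10·0.04990 + 5.655·0.02280 + 4.977·9.000e-04 + 19.58·0.4116 + 10.52·0.01490 = 15.97 t
Glass mass = batch − LOI = 126.9 − 15.97 = 110.9 t (equal to the oxide-mass sum)
each wt % is 100 × oxide ÷ glass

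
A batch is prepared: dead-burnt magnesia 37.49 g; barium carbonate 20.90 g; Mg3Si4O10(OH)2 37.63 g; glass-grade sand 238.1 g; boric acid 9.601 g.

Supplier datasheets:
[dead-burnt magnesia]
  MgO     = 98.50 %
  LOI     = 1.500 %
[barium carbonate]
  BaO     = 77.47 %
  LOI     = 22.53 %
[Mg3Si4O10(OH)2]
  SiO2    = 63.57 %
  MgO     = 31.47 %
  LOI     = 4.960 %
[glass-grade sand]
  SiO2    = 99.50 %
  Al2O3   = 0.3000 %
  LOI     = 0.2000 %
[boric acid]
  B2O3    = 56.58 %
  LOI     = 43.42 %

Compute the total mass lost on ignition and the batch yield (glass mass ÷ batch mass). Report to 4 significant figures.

Each numeric step maintains full float precision through the solve; intermediates appear rounded to four significant digits in the printout; each reported figure takes exactly one rounding. Derived quantities are computed in exact precision (glass mass, LOI, yield, the five compositions, the totals) from the weighed amounts at 331.9 g of glass, exactly as shown in either problem or answer.
Material-by-material LOI:
  dead-burnt magnesia: 37.49 × 0.01500 = 0.5624 g
  barium carbonate: 20.90 × 0.2253 = 4.709 g
  Mg3Si4O10(OH)2: 37.63 × 0.04960 = 1.866 g
  glass-grade sand: 238.1 × 0.002000 = 0.4762 g
  boric acid: 9.601 × 0.4342 = 4.169 g
Total LOI = 11.78 g
Glass = batch − LOI = 343.7 − 11.78 = 331.9 g

LOI loss = 11.78 g; glass = 331.9 g; yield = 96.57%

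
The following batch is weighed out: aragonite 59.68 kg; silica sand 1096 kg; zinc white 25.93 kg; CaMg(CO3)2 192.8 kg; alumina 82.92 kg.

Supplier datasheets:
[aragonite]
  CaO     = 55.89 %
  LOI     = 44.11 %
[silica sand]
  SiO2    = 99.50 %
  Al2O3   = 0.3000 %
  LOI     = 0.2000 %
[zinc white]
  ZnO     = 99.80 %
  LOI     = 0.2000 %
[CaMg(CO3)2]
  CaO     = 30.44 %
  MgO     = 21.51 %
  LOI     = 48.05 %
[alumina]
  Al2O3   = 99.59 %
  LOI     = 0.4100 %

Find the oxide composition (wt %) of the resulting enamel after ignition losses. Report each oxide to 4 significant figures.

Glass mass = 1336 kg (batch 1457 − LOI 121.5).
Composition: CaO 6.891%, MgO 3.105%, SiO2 81.64%, Al2O3 6.428%, ZnO 1.937%

All internal work runs at full precision end to end — mid-chain values appear rounded to four significant figures as written — every reported value is rounded a single time; all derived quantities (glass mass, the yield, the five compositions, ignition loss, totals) are re-derived from the weighed amounts per 1336 kg of glass at full float precision as they appear in the problem or the answer.
Mass of each oxide from the mix:
  CaO: 59.68·0.5589 + 192.8·0.3044 = 92.04 kg
  MgO: 192.8·0.2151 = 41.47 kg
  SiO2: 1096·0.9950 = 1091 kg
  Al2O3: 1096·0.003000 + 82.92·0.9959 = 85.87 kg
  ZnO: 25.93·0.9980 = 25.88 kg
LOI: 59.68·0.4411 + 1096·0.002000 + 25.93·0.002000 + 192.8·0.4805 + 82.92·0.004100 = 121.5 kg
batch − LOI leaves glass = 1457 − 121.5 = 1336 kg (= the summed oxide contributions)
each wt % is 100 × oxide ÷ glass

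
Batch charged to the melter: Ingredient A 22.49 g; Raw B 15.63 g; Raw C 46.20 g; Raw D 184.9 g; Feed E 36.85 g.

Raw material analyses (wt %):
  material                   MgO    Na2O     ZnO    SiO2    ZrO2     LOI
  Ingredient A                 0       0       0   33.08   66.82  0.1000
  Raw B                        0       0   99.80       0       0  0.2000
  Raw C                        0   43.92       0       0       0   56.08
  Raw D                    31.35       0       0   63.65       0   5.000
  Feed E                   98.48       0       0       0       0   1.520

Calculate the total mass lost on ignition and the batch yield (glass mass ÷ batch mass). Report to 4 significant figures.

Intermediates are shown, with 4-significant-digit rounding, on the page; the whole derivation keeps full precision end to end; a single rounding completes every reported result. Derived quantities are re-derived in full float precision (net glass mass, the totals, the five compositions, LOI, yield) from the weighed amounts at 270.3 g of glass, as they appear in either problem or answer.
Loss on ignition, line by line:
  Ingredient A: 22.49 × 0.001000 = 0.02249 g
  Raw B: 15.63 × 0.002000 = 0.03126 g
  Raw C: 46.20 × 0.5608 = 25.91 g
  Raw D: 184.9 × 0.05000 = 9.245 g
  Feed E: 36.85 × 0.01520 = 0.5601 g
Total LOI = 35.77 g
Glass = batch − LOI = 306.1 − 35.77 = 270.3 g

LOI loss = 35.77 g; glass = 270.3 g; yield = 88.31%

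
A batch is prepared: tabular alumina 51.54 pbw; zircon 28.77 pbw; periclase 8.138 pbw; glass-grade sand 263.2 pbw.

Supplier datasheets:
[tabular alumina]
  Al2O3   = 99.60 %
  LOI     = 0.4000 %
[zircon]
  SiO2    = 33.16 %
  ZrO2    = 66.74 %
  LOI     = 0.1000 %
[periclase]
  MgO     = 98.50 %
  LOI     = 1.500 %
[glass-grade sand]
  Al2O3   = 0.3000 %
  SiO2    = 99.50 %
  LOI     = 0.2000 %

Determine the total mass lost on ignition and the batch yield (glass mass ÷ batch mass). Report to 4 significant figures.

Intermediates are displayed (rounded to four significant digits) on the page — exact precision is carried through every step. A single rounding completes every reported value — all derived quantities, including the totals, yield, four oxide percentages, LOI, net glass mass, are carried using the weight values for 350.8 pbw of glass at exact precision as quoted within the problem or the answer.
Material-by-material LOI:
  tabular alumina: 51.54 × 0.004000 = 0.2062 pbw
  zircon: 28.77 × 0.001000 = 0.02877 pbw
  periclase: 8.138 × 0.01500 = 0.1221 pbw
  glass-grade sand: 263.2 × 0.002000 = 0.5264 pbw
Total LOI = 0.8834 pbw
Glass = batch − LOI = 351.6 − 0.8834 = 350.8 pbw

LOI loss = 0.8834 pbw; glass = 350.8 pbw; yield = 99.75%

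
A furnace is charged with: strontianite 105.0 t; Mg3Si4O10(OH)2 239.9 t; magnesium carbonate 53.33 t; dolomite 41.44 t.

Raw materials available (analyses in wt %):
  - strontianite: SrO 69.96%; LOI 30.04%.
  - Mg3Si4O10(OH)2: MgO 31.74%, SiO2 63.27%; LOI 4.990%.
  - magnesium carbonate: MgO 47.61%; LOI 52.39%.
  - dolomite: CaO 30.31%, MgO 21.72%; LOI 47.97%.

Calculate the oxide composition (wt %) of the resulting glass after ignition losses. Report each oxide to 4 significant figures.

Glass mass = 348.3 t (batch 439.7 − LOI 91.33).
Composition: CaO 3.606%, MgO 31.73%, SrO 21.09%, SiO2 43.57%

Mid-chain values are shown rounded to 4 significant figures in the printout. Each numeric step runs at exact precision throughout; each reported value is rounded a single time. Derived quantities are recomputed at full precision (the yield, four oxide percentages, the totals, net glass mass, LOI) using the weight values per 348.3 t of glass exactly as printed in the problem or answer text.
Oxide masses out of the charge:
  CaO: 41.44·0.3031 = 12.56 t
  MgO: 239.9·0.3174 + 53.33·0.4761 + 41.44·0.2172 = 110.5 t
  SrO: 105.0·0.6996 = 73.46 t
  SiO2: 239.9·0.6327 = 151.8 t
LOI: 105.0·0.3004 + 239.9·0.04990 + 53.33·0.5239 + 41.44·0.4797 = 91.33 t
Glass mass = batch − LOI = 439.7 − 91.33 = 348.3 t (the oxide masses sum to this)
percent share: oxide ÷ glass, ×100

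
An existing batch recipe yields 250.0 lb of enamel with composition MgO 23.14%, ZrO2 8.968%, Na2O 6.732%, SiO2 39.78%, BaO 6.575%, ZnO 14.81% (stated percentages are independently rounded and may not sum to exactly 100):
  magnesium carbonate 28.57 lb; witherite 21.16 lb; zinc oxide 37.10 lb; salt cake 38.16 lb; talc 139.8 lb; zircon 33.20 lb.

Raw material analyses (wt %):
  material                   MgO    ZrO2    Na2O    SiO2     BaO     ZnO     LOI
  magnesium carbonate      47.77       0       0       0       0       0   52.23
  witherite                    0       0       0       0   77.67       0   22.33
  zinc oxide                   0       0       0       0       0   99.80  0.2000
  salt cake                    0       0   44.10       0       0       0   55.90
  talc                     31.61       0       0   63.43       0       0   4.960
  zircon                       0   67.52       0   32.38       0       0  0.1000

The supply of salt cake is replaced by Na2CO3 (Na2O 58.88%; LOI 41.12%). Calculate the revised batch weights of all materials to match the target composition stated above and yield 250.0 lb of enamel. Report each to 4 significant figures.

Revised batch per 250.0 lb enamel:
  magnesium carbonate: 28.57 lb
  witherite: 21.16 lb
  zinc oxide: 37.10 lb
  Na2CO3: 28.58 lb
  talc: 139.8 lb
  zircon: 33.20 lb
Total batch = 288.4 lb; LOI loss = 38.44 lb

Every computation holds full float precision from start to finish; in-progress results are printed rounded to four significant digits when written out — every reported value undergoes a single rounding; the derived quantities, including the six compositions, yield, the totals, LOI, glass mass, are carried from the batch weights on 250.0 lb of glass at full float precision, as written in the question or the answer.
Target oxide masses per 250.0 lb enamel:
  MgO: 23.14% × 250.0 = 57.85 lb
  ZrO2: 8.968% × 250.0 = 22.42 lb
  Na2O: 6.732% × 250.0 = 16.83 lb
  SiO2: 39.78% × 250.0 = 99.45 lb
  BaO: 6.575% × 250.0 = 16.44 lb
  ZnO: 14.81% × 250.0 = 37.02 lb
Verifying the oxide balance given the weights on record, for the quoted basis mass (each sum matches its target mass exact up to rounding of places):
  MgO: 28.57·0.4777 + 139.8·0.3161 = 57.84 lb (target 57.85 lb)
  ZrO2: 33.20·0.6752 = 22.42 lb (target 22.42 lb)
  Na2O: 28.58·0.5888 = 16.83 lb (target 16.83 lb)
  SiO2: 139.8·0.6343 + 33.20·0.3238 = 99.43 lb (target 99.45 lb)
  BaO: 21.16·0.7767 = 16.43 lb (target 16.44 lb)
  ZnO: 37.10·0.9980 = 37.03 lb (target 37.02 lb)
Glass-mass sanity pass: total batch − LOI = 250.0 lb (per-oxide target masses sum to 250.0 lb; the stated basis being 250.0 lb — deltas are rounding alone).
Batch total: Σ batch = 288.4 lb; LOI removed, Σ of batch·LOI: 38.44 lb; the yield ratio, glass ÷ batch: 86.67%.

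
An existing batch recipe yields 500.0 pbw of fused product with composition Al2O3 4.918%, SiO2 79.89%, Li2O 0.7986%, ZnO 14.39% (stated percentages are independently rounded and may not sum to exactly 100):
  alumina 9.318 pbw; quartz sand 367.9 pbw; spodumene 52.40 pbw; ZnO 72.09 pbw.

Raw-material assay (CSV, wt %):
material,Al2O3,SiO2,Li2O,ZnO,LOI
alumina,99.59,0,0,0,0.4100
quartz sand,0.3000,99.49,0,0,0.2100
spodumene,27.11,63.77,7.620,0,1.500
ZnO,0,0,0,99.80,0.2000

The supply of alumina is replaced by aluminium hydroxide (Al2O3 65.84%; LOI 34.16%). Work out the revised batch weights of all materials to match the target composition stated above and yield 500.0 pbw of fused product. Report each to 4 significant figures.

The intermediate values are rounded to 4 significant digits as shown; every computation runs at full float precision in every operation — every reported value takes just one rounding. All derived quantities are computed at full float precision (the totals, the four compositions, net glass mass, yield, ignition loss) starting from the weights at 500.0 pbw of glass as they appear in the problem or answer text.
Target masses of each oxide per 500.0 pbw fused product:
  Al2O3: 4.918% × 500.0 = 24.59 pbw
  SiO2: 79.89% × 500.0 = 399.4 pbw
  Li2O: 0.7986% × 500.0 = 3.993 pbw
  ZnO: 14.39% × 500.0 = 71.95 pbw
Verifying the oxide balance with the batch weights as given, at the basis given (target by target, the sums agree exact up to rounding of places):
  Al2O3: 14.10·0.6584 + 367.9·0.003000 + 52.40·0.2711 = 24.59 pbw (target 24.59 pbw)
  SiO2: 367.9·0.9949 + 52.40·0.6377 = 399.4 pbw (target 399.4 pbw)
  Li2O: 52.40·0.07620 = 3.993 pbw (target 3.993 pbw)
  ZnO: 72.09·0.9980 = 71.95 pbw (target 71.95 pbw)
Glass-mass closure: batch Σ − ignition loss = 500.0 pbw (the targets, summed, come to 500.0 pbw; basis as stated: 500.0 pbw — rounding explains the deltas).
Adding the batch up: Σ batch = 506.5 pbw; LOI removed, Σ of batch·LOI: 6.519 pbw; yield: glass divided by total = 98.71%.

Revised batch per 500.0 pbw fused product:
  aluminium hydroxide: 14.10 pbw
  quartz sand: 367.9 pbw
  spodumene: 52.40 pbw
  ZnO: 72.09 pbw
Total batch = 506.5 pbw; LOI loss = 6.519 pbw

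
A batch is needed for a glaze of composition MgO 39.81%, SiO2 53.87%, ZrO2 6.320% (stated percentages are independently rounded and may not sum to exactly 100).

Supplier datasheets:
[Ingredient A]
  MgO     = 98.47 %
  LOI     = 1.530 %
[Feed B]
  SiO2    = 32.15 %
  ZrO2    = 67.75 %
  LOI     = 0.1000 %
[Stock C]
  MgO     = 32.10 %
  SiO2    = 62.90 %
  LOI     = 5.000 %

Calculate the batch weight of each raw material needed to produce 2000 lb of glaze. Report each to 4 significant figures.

Batch per 2000 lb glaze:
  Ingredient A: 281.3 lb
  Feed B: 186.6 lb
  Stock C: 1618 lb
Total batch = 2086 lb; LOI loss = 85.39 lb; yield = 95.91%

Each numeric step runs at exact precision at each step; intermediates appear rounded to four significant digits within the worked lines. Every reported value sees exactly one rounding. The derived quantities are re-derived at exact precision (the yield, LOI, totals, net glass mass, the three compositions) from the weighed amounts per 2000 lb of glass, exactly as printed in the problem or answer text.
Per-oxide target masses for 2000 lb glaze:
  MgO: 39.81% × 2000 = 796.2 lb
  SiO2: 53.87% × 2000 = 1077 lb
  ZrO2: 6.320% × 2000 = 126.4 lb
Sums-versus-targets review on the weights just shown, for the quoted basis mass (delivered sums recover each target exact up to rounding of places):
  MgO: 281.3·0.9847 + 1618·0.3210 = 796.4 lb (target 796.2 lb)
  SiO2: 186.6·0.3215 + 1618·0.6290 = 1078 lb (target 1077 lb)
  ZrO2: 186.6·0.6775 = 126.4 lb (target 126.4 lb)
The glass-mass cross-check: batch total minus LOI = 2001 lb (the Σ of target masses is 2000 lb; with the basis standing at 2000 lb — rounding explains the deltas).
Whole-batch sum: Σ batch = 2086 lb; ignition loss, Σ(batch × LOI) = 85.39 lb; the yield ratio, glass ÷ batch: 95.91%.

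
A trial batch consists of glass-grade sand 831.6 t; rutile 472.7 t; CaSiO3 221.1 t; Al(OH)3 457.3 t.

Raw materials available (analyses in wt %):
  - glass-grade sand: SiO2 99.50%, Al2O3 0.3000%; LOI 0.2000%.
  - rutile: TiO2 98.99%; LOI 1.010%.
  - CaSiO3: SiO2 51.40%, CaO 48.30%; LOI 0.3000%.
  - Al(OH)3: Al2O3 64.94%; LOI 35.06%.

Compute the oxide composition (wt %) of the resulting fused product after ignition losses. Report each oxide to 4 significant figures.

All arithmetic carries full float precision end to end. In-progress results appear (rounded to four significant digits) on the page; every reported value takes exactly one rounding. Derived quantities are computed starting from the weights at 1815 t of glass in full float precision (totals, net glass mass, LOI, four oxide percentages, the yield) as set out in the problem or answer text.
Oxide masses out of the charge:
  SiO2: 831.6·0.9950 + 221.1·0.5140 = 941.1 t
  Al2O3: 831.6·0.003000 + 457.3·0.6494 = 299.5 t
  TiO2: 472.7·0.9899 = 467.9 t
  CaO: 221.1·0.4830 = 106.8 t
LOI: 831.6·0.002000 + 472.7·0.01010 + 221.1·0.003000 + 457.3·0.3506 = 167.4 t
The glass mass, total less LOI, = 1983 − 167.4 = 1815 t (= the summed oxide contributions)
percent by weight: oxide/glass ×100

Glass mass = 1815 t (batch 1983 − LOI 167.4).
Composition: SiO2 51.84%, Al2O3 16.50%, TiO2 25.78%, CaO 5.883%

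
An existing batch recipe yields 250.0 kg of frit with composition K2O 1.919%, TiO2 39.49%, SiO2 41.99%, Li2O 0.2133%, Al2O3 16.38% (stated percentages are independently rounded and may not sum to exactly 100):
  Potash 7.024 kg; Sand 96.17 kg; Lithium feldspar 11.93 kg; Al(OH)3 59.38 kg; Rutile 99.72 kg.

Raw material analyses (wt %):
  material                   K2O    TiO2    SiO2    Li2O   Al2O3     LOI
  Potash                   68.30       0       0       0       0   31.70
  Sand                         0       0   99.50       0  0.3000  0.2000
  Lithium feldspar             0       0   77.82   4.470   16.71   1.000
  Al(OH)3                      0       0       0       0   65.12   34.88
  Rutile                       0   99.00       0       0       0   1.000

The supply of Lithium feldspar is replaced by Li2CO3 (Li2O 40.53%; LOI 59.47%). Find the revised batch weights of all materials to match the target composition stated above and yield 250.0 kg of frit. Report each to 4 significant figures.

In-progress results are printed, rounded to 4 significant digits, within the worked lines. All arithmetic carries exact precision all the way through. Every reported result is rounded once only. Derived quantities (five oxide percentages, glass mass, totals, yield, ignition loss) are recomputed at full float precision using the weight values at 250.0 kg of glass precisely as stated by either problem or answer.
Per-oxide target masses for 250.0 kg frit:
  K2O: 1.919% × 250.0 = 4.798 kg
  TiO2: 39.49% × 250.0 = 98.72 kg
  SiO2: 41.99% × 250.0 = 105.0 kg
  Li2O: 0.2133% × 250.0 = 0.5332 kg
  Al2O3: 16.38% × 250.0 = 40.95 kg
Balance tally, oxide-wise, with the batch weights as given, per the basis as stated (delivered sums recover each target modulo rounding of the values):
  K2O: 7.024·0.6830 = 4.797 kg (target 4.798 kg)
  TiO2: 99.72·0.9900 = 98.72 kg (target 98.72 kg)
  SiO2: 105.5·0.9950 = 105.0 kg (target 105.0 kg)
  Li2O: 1.316·0.4053 = 0.5334 kg (target 0.5332 kg)
  Al2O3: 105.5·0.003000 + 62.40·0.6512 = 40.95 kg (target 40.95 kg)
Auditing the glass mass value: batch Σ − ignition loss = 250.0 kg (summing oxide targets gives 250.0 kg; versus the stated basis of 250.0 kg — deltas are rounding alone).
Adding the batch up: Σ batch = 276.0 kg; loss to ignition Σ batch·LOI = 25.98 kg; glass ÷ batch gives a yield of 90.58%.

Revised batch per 250.0 kg frit:
  Potash: 7.024 kg
  Sand: 105.5 kg
  Li2CO3: 1.316 kg
  Al(OH)3: 62.40 kg
  Rutile: 99.72 kg
Total batch = 276.0 kg; LOI loss = 25.98 kg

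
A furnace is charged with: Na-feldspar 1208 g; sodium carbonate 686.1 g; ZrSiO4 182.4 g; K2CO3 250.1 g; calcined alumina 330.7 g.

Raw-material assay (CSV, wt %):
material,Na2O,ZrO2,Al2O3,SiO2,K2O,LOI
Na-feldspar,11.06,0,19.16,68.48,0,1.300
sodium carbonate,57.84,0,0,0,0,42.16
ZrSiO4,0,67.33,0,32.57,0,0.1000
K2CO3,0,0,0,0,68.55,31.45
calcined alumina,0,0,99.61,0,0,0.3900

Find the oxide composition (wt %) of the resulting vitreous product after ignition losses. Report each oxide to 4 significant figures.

Glass mass = 2272 g (batch 2657 − LOI 385.1).
Composition: Na2O 23.34%, ZrO2 5.405%, Al2O3 24.68%, SiO2 39.02%, K2O 7.545%

Every computation runs at full float precision throughout — working values appear, rounded to 4 significant figures, within the worked lines. Each reported result receives exactly one rounding. The derived quantities are rebuilt at exact precision (ignition loss, five oxide percentages, the totals, glass mass, yield) from the batch weights for 2272 g of glass, as written in problem or answer.
Oxide-by-oxide delivered mass:
  Na2O: 1208·0.1106 + 686.1·0.5784 = 530.4 g
  ZrO2: 182.4·0.6733 = 122.8 g
  Al2O3: 1208·0.1916 + 330.7·0.9961 = 560.9 g
  SiO2: 1208·0.6848 + 182.4·0.3257 = 886.6 g
  K2O: 250.1·0.6855 = 171.4 g
LOI: 1208·0.01300 + 686.1·0.4216 + 182.4·0.001000 + 250.1·0.3145 + 330.7·0.003900 = 385.1 g
Resulting glass, batch − LOI: 2657 − 385.1 = 2272 g (consistent with Σ oxide mass)
each oxide over glass, ×100, is wt %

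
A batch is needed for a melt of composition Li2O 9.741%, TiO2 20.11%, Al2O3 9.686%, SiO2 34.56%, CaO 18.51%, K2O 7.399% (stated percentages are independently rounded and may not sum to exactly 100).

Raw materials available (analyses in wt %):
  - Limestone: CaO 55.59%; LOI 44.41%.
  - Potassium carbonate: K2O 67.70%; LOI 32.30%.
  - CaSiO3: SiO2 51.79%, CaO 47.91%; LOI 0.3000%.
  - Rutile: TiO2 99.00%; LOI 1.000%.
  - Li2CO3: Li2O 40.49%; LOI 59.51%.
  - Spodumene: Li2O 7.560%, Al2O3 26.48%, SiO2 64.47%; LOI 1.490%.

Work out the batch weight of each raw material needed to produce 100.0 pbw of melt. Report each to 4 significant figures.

Batch per 100.0 pbw melt:
  Limestone: 15.03 pbw
  Potassium carbonate: 10.93 pbw
  CaSiO3: 21.20 pbw
  Rutile: 20.31 pbw
  Li2CO3: 17.23 pbw
  Spodumene: 36.58 pbw
Total batch = 121.3 pbw; LOI loss = 21.27 pbw; yield = 82.46%

In-progress results are shown rounded to 4 significant digits as written. The whole derivation keeps full float precision all the way through. A single rounding yields each reported figure. Derived quantities, including LOI, the yield, glass mass, the totals, six oxide percentages, are re-derived using the weight values for 100.0 pbw of glass at full precision, as quoted within problem or answer.
Per-oxide target masses for 100.0 pbw melt:
  Li2O: 9.741% × 100.0 = 9.741 pbw
  TiO2: 20.11% × 100.0 = 20.11 pbw
  Al2O3: 9.686% × 100.0 = 9.686 pbw
  SiO2: 34.56% × 100.0 = 34.56 pbw
  CaO: 18.51% × 100.0 = 18.51 pbw
  K2O: 7.399% × 100.0 = 7.399 pbw
Verifying the oxide balance per the reported batch figures, relative to the basis at hand (sums match the target masses net of answer rounding effects):
  Li2O: 17.23·0.4049 + 36.58·0.07560 = 9.742 pbw (target 9.741 pbw)
  TiO2: 20.31·0.9900 = 20.11 pbw (target 20.11 pbw)
  Al2O3: 36.58·0.2648 = 9.686 pbw (target 9.686 pbw)
  SiO2: 21.20·0.5179 + 36.58·0.6447 = 34.56 pbw (target 34.56 pbw)
  CaO: 15.03·0.5559 + 21.20·0.4791 = 18.51 pbw (target 18.51 pbw)
  K2O: 10.93·0.6770 = 7.400 pbw (target 7.399 pbw)
Consistency of the glass mass: total charge less LOI = 100.0 pbw (the targets, summed, come to 100.0 pbw; with the basis standing at 100.0 pbw — a pure rounding effect).
Adding the batch up: Σ batch = 121.3 pbw; ignition loss, Σ(batch × LOI) = 21.27 pbw; glass ÷ batch gives a yield of 82.46%.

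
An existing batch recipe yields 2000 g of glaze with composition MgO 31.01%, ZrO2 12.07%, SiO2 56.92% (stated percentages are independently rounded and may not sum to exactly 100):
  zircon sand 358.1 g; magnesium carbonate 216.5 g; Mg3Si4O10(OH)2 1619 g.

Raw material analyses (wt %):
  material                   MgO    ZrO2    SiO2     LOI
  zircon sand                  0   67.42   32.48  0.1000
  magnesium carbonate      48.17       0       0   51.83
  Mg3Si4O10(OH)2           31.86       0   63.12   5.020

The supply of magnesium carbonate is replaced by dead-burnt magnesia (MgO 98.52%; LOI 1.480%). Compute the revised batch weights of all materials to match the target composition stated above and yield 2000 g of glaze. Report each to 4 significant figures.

Mid-chain values are displayed, rounded to 4 significant figures, between the steps; full precision is kept at all times — exactly one rounding goes into every reported number; the derived quantities (three oxide percentages, yield, net glass mass, totals, ignition loss) are rebuilt from the weighed amounts for 2000 g of glass in exact precision, as written in question or answer.
Target oxide masses per 2000 g glaze:
  MgO: 31.01% × 2000 = 620.2 g
  ZrO2: 12.07% × 2000 = 241.4 g
  SiO2: 56.92% × 2000 = 1138 g
Balance tally, oxide-wise, applying the batch weights above, relative to the basis at hand (every target is met by its sum given rounding of the digits):
  MgO: 105.9·0.9852 + 1619·0.3186 = 620.1 g (target 620.2 g)
  ZrO2: 358.1·0.6742 = 241.4 g (target 241.4 g)
  SiO2: 358.1·0.3248 + 1619·0.6312 = 1138 g (target 1138 g)
Auditing the glass mass value: batch total minus LOI = 2000 g (oxide target masses add up to 2000 g; with the basis standing at 2000 g — any gap is answer rounding).
Batch total: Σ batch = 2083 g; loss to ignition Σ batch·LOI = 83.20 g; as yield: glass ÷ batch → 96.01%.

Revised batch per 2000 g glaze:
  zircon sand: 358.1 g
  dead-burnt magnesia: 105.9 g
  Mg3Si4O10(OH)2: 1619 g
Total batch = 2083 g; LOI loss = 83.20 g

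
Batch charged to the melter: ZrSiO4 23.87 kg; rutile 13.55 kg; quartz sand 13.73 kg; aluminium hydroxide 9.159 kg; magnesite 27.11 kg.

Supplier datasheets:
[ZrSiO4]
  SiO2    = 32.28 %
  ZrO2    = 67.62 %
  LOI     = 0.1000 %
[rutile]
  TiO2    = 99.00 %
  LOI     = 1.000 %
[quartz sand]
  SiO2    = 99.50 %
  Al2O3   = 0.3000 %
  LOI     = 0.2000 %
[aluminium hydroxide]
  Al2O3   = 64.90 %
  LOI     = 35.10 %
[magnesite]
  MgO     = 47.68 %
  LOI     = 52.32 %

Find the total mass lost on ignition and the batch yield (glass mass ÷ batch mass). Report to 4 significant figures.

LOI loss = 17.59 kg; glass = 69.83 kg; yield = 79.88%

Each numeric step maintains exact precision throughout. The intermediate values are displayed (rounded to four significant figures) between the steps — exactly one rounding lands on every reported number — the derived quantities (ignition loss, glass mass, totals, yield, five oxide percentages) are re-derived at full float precision from the weighed amounts for 69.83 kg of glass, as given in question or answer.
Material-by-material LOI:
  ZrSiO4: 23.87 × 0.001000 = 0.02387 kg
  rutile: 13.55 × 0.01000 = 0.1355 kg
  quartz sand: 13.73 × 0.002000 = 0.02746 kg
  aluminium hydroxide: 9.159 × 0.3510 = 3.215 kg
  magnesite: 27.11 × 0.5232 = 14.18 kg
Total LOI = 17.59 kg
Glass = batch − LOI = 87.42 − 17.59 = 69.83 kg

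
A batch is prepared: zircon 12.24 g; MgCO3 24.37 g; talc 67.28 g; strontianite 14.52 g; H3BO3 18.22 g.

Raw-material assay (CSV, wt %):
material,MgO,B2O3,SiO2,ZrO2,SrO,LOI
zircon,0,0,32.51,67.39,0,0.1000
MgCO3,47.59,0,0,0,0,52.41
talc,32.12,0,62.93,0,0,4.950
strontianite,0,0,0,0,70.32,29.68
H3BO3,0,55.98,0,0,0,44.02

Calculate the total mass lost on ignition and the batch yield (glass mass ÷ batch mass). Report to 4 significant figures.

All internal work maintains full float precision in every operation; mid-chain values are printed rounded to four significant figures within the worked lines — each reported value takes exactly one rounding. The derived quantities (yield, glass mass, LOI, the totals, the five compositions) are recomputed from the batch weights for 108.2 g of glass in full precision precisely as stated by question or answer.
Material-by-material LOI:
  zircon: 12.24 × 0.001000 = 0.01224 g
  MgCO3: 24.37 × 0.5241 = 12.77 g
  talc: 67.28 × 0.04950 = 3.330 g
  strontianite: 14.52 × 0.2968 = 4.310 g
  H3BO3: 18.22 × 0.4402 = 8.020 g
Total LOI = 28.44 g
Glass = batch − LOI = 136.6 − 28.44 = 108.2 g

LOI loss = 28.44 g; glass = 108.2 g; yield = 79.18%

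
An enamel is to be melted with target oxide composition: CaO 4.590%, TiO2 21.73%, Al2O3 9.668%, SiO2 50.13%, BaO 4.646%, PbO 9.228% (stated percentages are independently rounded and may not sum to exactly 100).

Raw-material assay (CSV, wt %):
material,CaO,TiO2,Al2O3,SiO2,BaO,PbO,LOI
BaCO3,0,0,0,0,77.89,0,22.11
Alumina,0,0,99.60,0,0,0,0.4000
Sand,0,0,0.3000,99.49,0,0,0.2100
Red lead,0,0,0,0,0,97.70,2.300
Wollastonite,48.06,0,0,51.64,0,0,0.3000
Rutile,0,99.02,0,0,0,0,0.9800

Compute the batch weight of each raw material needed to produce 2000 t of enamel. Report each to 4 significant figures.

Batch per 2000 t enamel:
  BaCO3: 119.3 t
  Alumina: 191.4 t
  Sand: 908.6 t
  Red lead: 188.9 t
  Wollastonite: 191.0 t
  Rutile: 438.9 t
Total batch = 2038 t; LOI loss = 38.27 t; yield = 98.12%

Mid-chain values are displayed rounded to four significant figures within the worked lines. All internal work keeps exact precision throughout — each reported value sees exactly one rounding. All derived quantities (LOI, totals, the six compositions, glass mass, yield) are recomputed at full float precision from the batch weights for 2000 t of glass, as written in question or answer.
The oxide mass targets at 2000 t enamel:
  CaO: 4.590% × 2000 = 91.80 t
  TiO2: 21.73% × 2000 = 434.6 t
  Al2O3: 9.668% × 2000 = 193.4 t
  SiO2: 50.13% × 2000 = 1003 t
  BaO: 4.646% × 2000 = 92.92 t
  PbO: 9.228% × 2000 = 184.6 t
Checking each oxide sum on the weights just shown, relative to the basis at hand (sums match the target masses net of answer rounding effects):
  CaO: 191.0·0.4806 = 91.79 t (target 91.80 t)
  TiO2: 438.9·0.9902 = 434.6 t (target 434.6 t)
  Al2O3: 191.4·0.9960 + 908.6·0.003000 = 193.4 t (target 193.4 t)
  SiO2: 908.6·0.9949 + 191.0·0.5164 = 1003 t (target 1003 t)
  BaO: 119.3·0.7789 = 92.92 t (target 92.92 t)
  PbO: 188.9·0.9770 = 184.6 t (target 184.6 t)
Consistency of the glass mass: total batch − LOI = 2000 t (targets for the oxides total 2000 t; basis as stated: 2000 t — deltas are rounding alone).
Whole-batch sum: Σ batch = 2038 t; LOI loss = Σ batch·LOI = 38.27 t; yield, glass over the total, = 98.12%.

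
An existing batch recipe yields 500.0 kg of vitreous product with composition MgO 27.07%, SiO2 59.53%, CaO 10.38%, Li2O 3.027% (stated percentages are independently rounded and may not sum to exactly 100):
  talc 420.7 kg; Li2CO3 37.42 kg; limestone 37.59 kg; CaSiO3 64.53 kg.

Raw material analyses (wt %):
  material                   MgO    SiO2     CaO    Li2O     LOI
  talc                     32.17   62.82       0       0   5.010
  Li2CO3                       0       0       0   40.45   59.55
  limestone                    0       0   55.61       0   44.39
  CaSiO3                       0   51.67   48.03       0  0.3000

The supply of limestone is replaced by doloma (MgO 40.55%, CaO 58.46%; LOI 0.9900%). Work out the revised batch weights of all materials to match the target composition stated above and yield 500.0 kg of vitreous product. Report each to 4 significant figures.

Revised batch per 500.0 kg vitreous product:
  talc: 400.8 kg
  Li2CO3: 37.42 kg
  doloma: 15.83 kg
  CaSiO3: 88.79 kg
Total batch = 542.8 kg; LOI loss = 42.79 kg

All internal work maintains full float precision end to end; values along the way are displayed (rounded to four significant digits) in the working — exactly one rounding lands on every reported result; the derived quantities, which include LOI, four oxide percentages, net glass mass, yield, totals, are computed at exact precision, as quoted within the problem or the answer, using the weight values per 500.0 kg of glass.
The oxide mass targets at 500.0 kg vitreous product:
  MgO: 27.07% × 500.0 = 135.4 kg
  SiO2: 59.53% × 500.0 = 297.6 kg
  CaO: 10.38% × 500.0 = 51.90 kg
  Li2O: 3.027% × 500.0 = 15.14 kg
Mass-balance tally per oxide working from each reported weight, at the basis given (summed amounts equal target values exact up to rounding of places):
  MgO: 400.8·0.3217 + 15.83·0.4055 = 135.4 kg (target 135.4 kg)
  SiO2: 400.8·0.6282 + 88.79·0.5167 = 297.7 kg (target 297.6 kg)
  CaO: 15.83·0.5846 + 88.79·0.4803 = 51.90 kg (target 51.90 kg)
  Li2O: 37.42·0.4045 = 15.14 kg (target 15.14 kg)
Glass-mass sanity pass: the batch minus its LOI: 500.1 kg (the targets, summed, come to 500.0 kg; the stated basis being 500.0 kg — a pure rounding effect).
Batch grand total — Σ batch = 542.8 kg; loss to ignition Σ batch·LOI = 42.79 kg; the yield ratio, glass ÷ batch: 92.12%.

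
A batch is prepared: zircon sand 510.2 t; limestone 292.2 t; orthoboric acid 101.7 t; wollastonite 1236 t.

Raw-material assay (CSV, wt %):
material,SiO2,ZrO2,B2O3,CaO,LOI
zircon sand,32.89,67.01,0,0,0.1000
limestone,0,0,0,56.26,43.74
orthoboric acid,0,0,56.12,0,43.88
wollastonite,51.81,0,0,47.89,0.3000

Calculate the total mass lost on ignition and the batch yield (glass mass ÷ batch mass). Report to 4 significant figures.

Mid-chain values are displayed rounded to 4 significant figures on the page; every computation keeps full precision from start to finish — every reported value is rounded exactly once; the derived quantities, including net glass mass, four oxide percentages, ignition loss, yield, the totals, are re-derived starting from the weights on 1963 t of glass in full precision as quoted within the problem or the answer.
Loss on ignition, line by line:
  zircon sand: 510.2 × 0.001000 = 0.5102 t
  limestone: 292.2 × 0.4374 = 127.8 t
  orthoboric acid: 101.7 × 0.4388 = 44.63 t
  wollastonite: 1236 × 0.003000 = 3.708 t
Total LOI = 176.7 t
Glass = batch − LOI = 2140 − 176.7 = 1963 t

LOI loss = 176.7 t; glass = 1963 t; yield = 91.75%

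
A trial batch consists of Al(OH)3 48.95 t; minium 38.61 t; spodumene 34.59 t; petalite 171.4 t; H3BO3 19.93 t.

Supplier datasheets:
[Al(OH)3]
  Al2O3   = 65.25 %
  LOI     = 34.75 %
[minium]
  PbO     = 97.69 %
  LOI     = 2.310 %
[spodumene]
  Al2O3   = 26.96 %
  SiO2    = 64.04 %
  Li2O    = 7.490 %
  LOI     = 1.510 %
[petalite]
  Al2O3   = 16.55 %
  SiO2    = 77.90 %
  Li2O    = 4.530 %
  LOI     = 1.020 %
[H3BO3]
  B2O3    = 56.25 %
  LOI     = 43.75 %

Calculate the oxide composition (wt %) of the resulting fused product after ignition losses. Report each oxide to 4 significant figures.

Every computation keeps full float precision in all steps — working values are printed, rounded to 4 significant figures, between the steps; each reported value undergoes a single rounding; derived quantities are computed in full float precision (glass mass, ignition loss, the yield, totals, the five compositions) from the weighed amounts for 284.6 t of glass, as quoted within the problem or the answer.
Mass of each oxide from the mix:
  Al2O3: 48.95·0.6525 + 34.59·0.2696 + 171.4·0.1655 = 69.63 t
  PbO: 38.61·0.9769 = 37.72 t
  B2O3: 19.93·0.5625 = 11.21 t
  SiO2: 34.59·0.6404 + 171.4·0.7790 = 155.7 t
  Li2O: 34.59·0.07490 + 171.4·0.04530 = 10.36 t
LOI: 48.95·0.3475 + 38.61·0.02310 + 34.59·0.01510 + 171.4·0.01020 + 19.93·0.4375 = 28.89 t
Resulting glass, batch − LOI: 313.5 − 28.89 = 284.6 t (matching Σ of the oxides)
oxide / glass × 100 gives the wt %

Glass mass = 284.6 t (batch 313.5 − LOI 28.89).
Composition: Al2O3 24.47%, PbO 13.25%, B2O3 3.939%, SiO2 54.70%, Li2O 3.639%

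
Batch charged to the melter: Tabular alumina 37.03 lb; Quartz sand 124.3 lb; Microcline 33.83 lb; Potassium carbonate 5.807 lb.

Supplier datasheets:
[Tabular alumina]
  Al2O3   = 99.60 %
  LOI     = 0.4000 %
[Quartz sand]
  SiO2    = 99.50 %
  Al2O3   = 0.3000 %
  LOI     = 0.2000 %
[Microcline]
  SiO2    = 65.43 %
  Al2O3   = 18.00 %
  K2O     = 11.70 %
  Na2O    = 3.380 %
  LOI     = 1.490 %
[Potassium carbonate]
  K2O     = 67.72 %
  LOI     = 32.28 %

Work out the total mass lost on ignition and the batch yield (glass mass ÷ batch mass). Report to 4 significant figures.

In-progress results are shown, rounded to four significant digits, within the worked lines; each numeric step keeps exact precision through every step — exactly one rounding lands on each reported result; all derived quantities (the totals, glass mass, ignition loss, four oxide percentages, yield) are rebuilt from the weighed amounts on 198.2 lb of glass at exact precision as they appear in the problem or the answer.
Ignition loss by material:
  Tabular alumina: 37.03 × 0.004000 = 0.1481 lb
  Quartz sand: 124.3 × 0.002000 = 0.2486 lb
  Microcline: 33.83 × 0.01490 = 0.5041 lb
  Potassium carbonate: 5.807 × 0.3228 = 1.874 lb
Total LOI = 2.775 lb
Glass = batch − LOI = 201.0 − 2.775 = 198.2 lb

LOI loss = 2.775 lb; glass = 198.2 lb; yield = 98.62%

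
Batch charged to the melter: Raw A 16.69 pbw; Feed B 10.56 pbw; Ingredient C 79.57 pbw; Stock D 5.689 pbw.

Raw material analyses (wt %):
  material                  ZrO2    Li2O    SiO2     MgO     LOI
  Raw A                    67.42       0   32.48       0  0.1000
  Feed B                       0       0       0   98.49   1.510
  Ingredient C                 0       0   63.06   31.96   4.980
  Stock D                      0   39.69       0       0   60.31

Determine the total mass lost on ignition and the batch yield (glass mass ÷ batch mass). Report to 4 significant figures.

LOI loss = 7.570 pbw; glass = 104.9 pbw; yield = 93.27%

The intermediate values are shown, rounded to 4 significant figures, when written out — all arithmetic runs at full precision at all times; each reported figure carries a single rounding — derived quantities are computed at full float precision (the yield, ignition loss, totals, glass mass, four oxide percentages) from the batch weights for 104.9 pbw of glass as set out in either problem or answer.
Ignition loss by material:
  Raw A: 16.69 × 0.001000 = 0.01669 pbw
  Feed B: 10.56 × 0.01510 = 0.1595 pbw
  Ingredient C: 79.57 × 0.04980 = 3.963 pbw
  Stock D: 5.689 × 0.6031 = 3.431 pbw
Total LOI = 7.570 pbw
Glass = batch − LOI = 112.5 − 7.570 = 104.9 pbw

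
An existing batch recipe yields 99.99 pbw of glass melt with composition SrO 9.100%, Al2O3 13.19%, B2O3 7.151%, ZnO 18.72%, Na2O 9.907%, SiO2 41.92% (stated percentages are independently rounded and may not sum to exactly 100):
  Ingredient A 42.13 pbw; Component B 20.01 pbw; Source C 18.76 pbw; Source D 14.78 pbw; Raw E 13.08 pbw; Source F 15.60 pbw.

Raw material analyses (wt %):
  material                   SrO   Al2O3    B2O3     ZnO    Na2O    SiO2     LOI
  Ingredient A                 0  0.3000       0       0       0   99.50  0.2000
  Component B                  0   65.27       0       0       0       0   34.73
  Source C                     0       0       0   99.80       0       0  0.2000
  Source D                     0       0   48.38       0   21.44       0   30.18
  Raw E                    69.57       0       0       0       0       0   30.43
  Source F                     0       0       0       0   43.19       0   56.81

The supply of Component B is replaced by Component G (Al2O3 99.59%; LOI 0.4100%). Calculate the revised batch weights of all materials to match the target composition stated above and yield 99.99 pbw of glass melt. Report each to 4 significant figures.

Revised batch per 99.99 pbw glass melt:
  Ingredient A: 42.13 pbw
  Component G: 13.12 pbw
  Source C: 18.76 pbw
  Source D: 14.78 pbw
  Raw E: 13.08 pbw
  Source F: 15.60 pbw
Total batch = 117.5 pbw; LOI loss = 17.48 pbw

All arithmetic carries exact precision at all times; values along the way are printed with 4-significant-digit rounding in the working. Every reported number undergoes a single rounding. All derived quantities are re-derived in full float precision (the yield, glass mass, totals, the six compositions, LOI) from the batch weights at 99.99 pbw of glass exactly as shown in question or answer.
Oxide mass targets, per 99.99 pbw glass melt:
  SrO: 9.100% × 99.99 = 9.099 pbw
  Al2O3: 13.19% × 99.99 = 13.19 pbw
  B2O3: 7.151% × 99.99 = 7.150 pbw
  ZnO: 18.72% × 99.99 = 18.72 pbw
  Na2O: 9.907% × 99.99 = 9.906 pbw
  SiO2: 41.92% × 99.99 = 41.92 pbw
Mass-balance tally per oxide on the weights just shown, on the stated basis (oxide sums agree with the targets inside rounding margins):
  SrO: 13.08·0.6957 = 9.100 pbw (target 9.099 pbw)
  Al2O3: 42.13·0.003000 + 13.12·0.9959 = 13.19 pbw (target 13.19 pbw)
  B2O3: 14.78·0.4838 = 7.151 pbw (target 7.150 pbw)
  ZnO: 18.76·0.9980 = 18.72 pbw (target 18.72 pbw)
  Na2O: 14.78·0.2144 + 15.60·0.4319 = 9.906 pbw (target 9.906 pbw)
  SiO2: 42.13·0.9950 = 41.92 pbw (target 41.92 pbw)
Glass-mass closure: net batch after ignition = 99.99 pbw (targets for the oxides total 99.98 pbw; basis as stated: 99.99 pbw — gaps are rounding artifacts).
Whole-batch sum: Σ batch = 117.5 pbw; Σ batch·LOI gives LOI loss = 17.48 pbw; yield = glass ÷ total batch = 85.12%.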